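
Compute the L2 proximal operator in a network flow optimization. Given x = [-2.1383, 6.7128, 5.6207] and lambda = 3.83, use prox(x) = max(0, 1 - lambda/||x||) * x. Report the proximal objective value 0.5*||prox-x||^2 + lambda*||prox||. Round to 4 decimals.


Step 1: Compute ||x||.
||x|| = 9.0126
Step 2: Compute scaling factor.
scale = max(0, 1 - 3.83/9.0126) = 0.575
Step 3: prox(x) = [-1.2296, 3.8601, 3.2321]
||prox(x)|| = 5.1826
Step 4: Proximal objective.
0.5*||prox-x||^2 = 7.3345
lambda*||prox|| = 19.8494
Total = 27.1837


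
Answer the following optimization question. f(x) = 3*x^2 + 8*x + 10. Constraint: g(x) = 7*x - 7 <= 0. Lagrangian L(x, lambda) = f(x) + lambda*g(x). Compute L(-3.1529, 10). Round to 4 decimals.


Step 1: Evaluate f(x).
f(-3.1529) = 3*(-3.1529)^2 + 8*(-3.1529) + 10 = 14.5991
Step 2: Evaluate g(x).
g(-3.1529) = 7*-3.1529 - 7 = -29.0703
Step 3: Compute Lagrangian.
L = 14.5991 + 10*-29.0703 = -276.1039


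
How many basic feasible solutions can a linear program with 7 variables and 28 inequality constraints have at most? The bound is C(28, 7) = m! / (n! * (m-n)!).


Each vertex corresponds to some choice of n active constraints out of m, so the number of vertices is at most C(m, n) = m! / (n!(m-n)!).
m = 28, n = 7
Numerator: 28 * 27 * 26 * 25 * 24 * 23 * 22
Denominator: 7! = 5040
C(28, 7) = 1184040


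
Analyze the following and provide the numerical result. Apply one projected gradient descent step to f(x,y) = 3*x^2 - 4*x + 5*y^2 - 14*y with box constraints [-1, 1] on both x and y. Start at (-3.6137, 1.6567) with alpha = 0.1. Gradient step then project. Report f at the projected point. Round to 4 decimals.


Step 1: Compute gradient at (-3.6137, 1.6567).
grad_x = 2*3*-3.6137 - 4 = -25.6822
grad_y = 2*5*1.6567 - 14 = 2.567
Step 2: Gradient step.
x_raw = -3.6137 - 0.1*-25.6822 = -1.0455
y_raw = 1.6567 - 0.1*2.567 = 1.4
Step 3: Project onto [-1, 1].
x_proj = clip(-1.0455) = -1.0
y_proj = clip(1.4) = 1.0
Step 4: Evaluate f.
f(-1.0, 1.0) = -2.0


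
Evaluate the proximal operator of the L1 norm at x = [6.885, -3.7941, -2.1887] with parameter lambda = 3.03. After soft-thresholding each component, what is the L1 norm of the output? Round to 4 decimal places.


Soft-thresholding with lambda = 3.03:
prox(6.885) = sign(6.885)*max(|6.885| - 3.03, 0) = 3.855
prox(-3.7941) = sign(-3.7941)*max(|-3.7941| - 3.03, 0) = -0.7641
prox(-2.1887) = sign(-2.1887)*max(|-2.1887| - 3.03, 0) = 0.0
prox(x) = [3.855, -0.7641, 0.0]
||prox(x)||_1 = 3.855 + 0.7641 + 0.0 = 4.6191


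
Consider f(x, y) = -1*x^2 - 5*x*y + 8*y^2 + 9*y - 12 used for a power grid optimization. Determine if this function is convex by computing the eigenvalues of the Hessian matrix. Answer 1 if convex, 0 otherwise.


The Hessian of f(x,y) = -1*x^2 - 5*x*y + 8*y^2 + 9*y - 12 is:
H = [[-2, -5], [-5, 16]]
Trace = -2 + 16 = 14
Determinant = -2*16 - (-5)^2 = -57
Discriminant = (14)^2 - 4*-57 = 424.0
Eigenvalues: lambda_1 = -3.2956, lambda_2 = 17.2956
The function is not convex.

0


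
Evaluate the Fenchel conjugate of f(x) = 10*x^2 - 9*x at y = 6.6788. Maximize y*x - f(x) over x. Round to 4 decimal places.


f*(y) = sup_x {y*x - a*x^2 - b*x} = sup_x {(y-b)*x - a*x^2}
FOC: (y - b) - 2a*x = 0 => x* = (y - b)/(2a)
x* = (6.6788 + 9)/(2*10) = 0.7839
f*(6.6788) = (y-b)^2/(4a) = (6.6788 + 9)^2/(4*10)
= 245.8248/40 = 6.1456


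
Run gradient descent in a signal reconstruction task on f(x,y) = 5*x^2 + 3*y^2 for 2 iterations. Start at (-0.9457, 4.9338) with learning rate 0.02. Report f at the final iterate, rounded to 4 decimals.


Gradient descent on f(x,y) = 5*x^2 + 3*y^2.
Starting point: (-0.9457, 4.9338), alpha = 0.02
Step 1: grad_x = 2*5*-0.9457 = -9.457, grad_y = 2*3*4.9338 = 29.6028
  x_1 = -0.9457 - 0.02*-9.457 = -0.7566
  y_1 = 4.9338 - 0.02*29.6028 = 4.3417
Step 2: grad_x = 2*5*-0.7566 = -7.5656, grad_y = 2*3*4.3417 = 26.0505
  x_2 = -0.7566 - 0.02*-7.5656 = -0.6052
  y_2 = 4.3417 - 0.02*26.0505 = 3.8207
f(-0.6052, 3.8207) = 5*(-0.6052)^2 + 3*3.8207^2 = 45.6257


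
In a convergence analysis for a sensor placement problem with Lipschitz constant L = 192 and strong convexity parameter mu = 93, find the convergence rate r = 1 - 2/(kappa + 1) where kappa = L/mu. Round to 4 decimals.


Step 1: Compute the condition number.
kappa = L/mu = 192/93 = 2.0645
Step 2: Compute the convergence rate.
r = 1 - 2/(kappa + 1) = 1 - 2*mu/(L + mu) = (L - mu)/(L + mu) = 99/285 = 0.3474


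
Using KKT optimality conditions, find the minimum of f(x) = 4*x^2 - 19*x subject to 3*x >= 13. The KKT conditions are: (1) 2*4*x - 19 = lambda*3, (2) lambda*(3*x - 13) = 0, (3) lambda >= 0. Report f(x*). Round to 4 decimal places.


Step 1: Try lambda = 0 (constraint inactive).
x_unc = 19/(2*4) = 2.375
Check: 3*2.375 = 7.125 < 13 -- violated!
Step 2: Constraint must be active: 3*x = 13
x* = 13/3 = 4.3333 (rounded; the exact value 13/3 is used below)
lambda = (2*4*(13/3) - 19)/3 = 5.2222
Step 3: Compute optimal value.
f(x*) = 4*(13/3)^2 - 19*(13/3) = -7.2222


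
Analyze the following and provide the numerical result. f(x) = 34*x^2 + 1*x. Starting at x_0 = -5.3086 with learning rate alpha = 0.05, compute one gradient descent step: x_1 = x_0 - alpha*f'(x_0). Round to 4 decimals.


We compute the gradient at x_0 and apply the update.
f'(x) = 68*x + 1
f'(-5.3086) = 68*-5.3086 + 1 = -359.9848
x_1 = -5.3086 - 0.05*-359.9848 = 12.6906


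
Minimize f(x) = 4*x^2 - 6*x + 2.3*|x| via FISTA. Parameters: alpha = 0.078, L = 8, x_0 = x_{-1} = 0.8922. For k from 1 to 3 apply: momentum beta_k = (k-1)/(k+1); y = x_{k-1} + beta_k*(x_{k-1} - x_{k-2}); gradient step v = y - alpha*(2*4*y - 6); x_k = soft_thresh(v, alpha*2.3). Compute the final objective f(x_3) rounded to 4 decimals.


FISTA on f(x) = 4*x^2 - 6*x + 2.3*|x|
L = 8, alpha = 0.078
Iteration 1: beta = 0.0, y = 0.8922 + 0.0*(0.8922 - 0.8922) = 0.8922
  grad(y) = 1.1376, v = y - alpha*grad = 0.8035
  prox(v) = soft_thresh(0.8035, 0.1794) = 0.6241
Iteration 2: beta = 0.3333, y = 0.6241 + 0.3333*(0.6241 - 0.8922) = 0.5347
  grad(y) = -1.7225, v = y - alpha*grad = 0.669
  prox(v) = soft_thresh(0.669, 0.1794) = 0.4896
Iteration 3: beta = 0.5, y = 0.4896 + 0.5*(0.4896 - 0.6241) = 0.4224
  grad(y) = -2.6205, v = y - alpha*grad = 0.6268
  prox(v) = soft_thresh(0.6268, 0.1794) = 0.4474
f(x_3) = 4*0.4474^2 - 6*0.4474 + 2.3*|0.4474| = -0.8547


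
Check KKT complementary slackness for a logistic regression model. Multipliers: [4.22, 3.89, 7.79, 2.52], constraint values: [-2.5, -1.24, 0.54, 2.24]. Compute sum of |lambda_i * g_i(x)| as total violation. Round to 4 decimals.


KKT complementary slackness check:
lambda_1 * g_1 = 4.22 * -2.5 = -10.55
lambda_2 * g_2 = 3.89 * -1.24 = -4.8236
lambda_3 * g_3 = 7.79 * 0.54 = 4.2066
lambda_4 * g_4 = 2.52 * 2.24 = 5.6448
Total violation = 10.55 + 4.8236 + 4.2066 + 5.6448 = 25.225


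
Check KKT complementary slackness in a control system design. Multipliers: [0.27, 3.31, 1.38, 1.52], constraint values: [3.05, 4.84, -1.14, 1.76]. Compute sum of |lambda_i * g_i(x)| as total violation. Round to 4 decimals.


KKT complementary slackness check:
lambda_1 * g_1 = 0.27 * 3.05 = 0.8235
lambda_2 * g_2 = 3.31 * 4.84 = 16.0204
lambda_3 * g_3 = 1.38 * -1.14 = -1.5732
lambda_4 * g_4 = 1.52 * 1.76 = 2.6752
Total violation = 0.8235 + 16.0204 + 1.5732 + 2.6752 = 21.0923


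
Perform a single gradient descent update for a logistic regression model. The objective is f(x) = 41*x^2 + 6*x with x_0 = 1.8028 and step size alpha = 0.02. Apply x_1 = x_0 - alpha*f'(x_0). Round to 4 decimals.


We compute the gradient at x_0 and apply the update.
f'(x) = 82*x + 6
f'(1.8028) = 82*1.8028 + 6 = 153.8296
x_1 = 1.8028 - 0.02*153.8296 = -1.2738


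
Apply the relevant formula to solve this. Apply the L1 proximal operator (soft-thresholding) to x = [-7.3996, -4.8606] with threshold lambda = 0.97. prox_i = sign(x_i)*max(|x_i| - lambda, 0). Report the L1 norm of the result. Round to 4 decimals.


Soft-thresholding with lambda = 0.97:
prox(-7.3996) = sign(-7.3996)*max(|-7.3996| - 0.97, 0) = -6.4296
prox(-4.8606) = sign(-4.8606)*max(|-4.8606| - 0.97, 0) = -3.8906
prox(x) = [-6.4296, -3.8906]
||prox(x)||_1 = 6.4296 + 3.8906 = 10.3202


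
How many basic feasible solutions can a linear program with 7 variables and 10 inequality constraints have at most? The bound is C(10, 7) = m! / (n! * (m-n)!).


Each vertex corresponds to some choice of n active constraints out of m, so the number of vertices is at most C(m, n) = m! / (n!(m-n)!).
m = 10, n = 7
Numerator: 10 * 9 * 8 * 7 * 6 * 5 * 4
Denominator: 7! = 5040
C(10, 7) = 120


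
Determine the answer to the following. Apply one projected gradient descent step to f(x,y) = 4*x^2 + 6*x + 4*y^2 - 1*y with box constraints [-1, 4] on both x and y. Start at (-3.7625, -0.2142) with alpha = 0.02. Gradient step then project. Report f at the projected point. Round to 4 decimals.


Step 1: Compute gradient at (-3.7625, -0.2142).
grad_x = 2*4*-3.7625 + 6 = -24.1
grad_y = 2*4*-0.2142 - 1 = -2.7136
Step 2: Gradient step.
x_raw = -3.7625 - 0.02*-24.1 = -3.2805
y_raw = -0.2142 - 0.02*-2.7136 = -0.1599
Step 3: Project onto [-1, 4].
x_proj = clip(-3.2805) = -1.0
y_proj = clip(-0.1599) = -0.1599
Step 4: Evaluate f.
f(-1.0, -0.1599) = -1.7378


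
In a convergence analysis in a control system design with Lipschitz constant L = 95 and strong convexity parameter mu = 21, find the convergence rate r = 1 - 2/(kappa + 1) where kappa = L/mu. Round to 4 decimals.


Step 1: Compute the condition number.
kappa = L/mu = 95/21 = 4.5238
Step 2: Compute the convergence rate.
r = 1 - 2/(kappa + 1) = 1 - 2*mu/(L + mu) = (L - mu)/(L + mu) = 74/116 = 0.6379


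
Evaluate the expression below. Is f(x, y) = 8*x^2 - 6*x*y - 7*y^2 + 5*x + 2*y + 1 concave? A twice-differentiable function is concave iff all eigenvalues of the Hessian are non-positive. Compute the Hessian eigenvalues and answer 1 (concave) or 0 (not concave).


The Hessian of f(x,y) = 8*x^2 - 6*x*y - 7*y^2 + 5*x + 2*y + 1 is:
H = [[16, -6], [-6, -14]]
Trace = 16 - 14 = 2
Determinant = 16*-14 - (-6)^2 = -260
Discriminant = (2)^2 - 4*-260 = 1044.0
Eigenvalues: lambda_1 = -15.1555, lambda_2 = 17.1555
The function is not concave.

0


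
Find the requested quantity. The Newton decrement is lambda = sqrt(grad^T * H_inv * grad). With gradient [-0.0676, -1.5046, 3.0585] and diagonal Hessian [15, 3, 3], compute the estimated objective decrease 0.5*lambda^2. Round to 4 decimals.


Step 1: H is diagonal, so H^(-1) * g = [-0.0045, -0.5015, 1.0195].
Step 2: g^T H^(-1) g = sum_i g_i^2 / H_ii
  = (-0.0676)^2/15 + (-1.5046)^2/3 + (3.0585)^2/3
  = 0.0003 + 0.7546 + 3.1181 = 3.8731
Step 3: Objective decrease = 0.5 * g^T H^(-1) g = 1.9365


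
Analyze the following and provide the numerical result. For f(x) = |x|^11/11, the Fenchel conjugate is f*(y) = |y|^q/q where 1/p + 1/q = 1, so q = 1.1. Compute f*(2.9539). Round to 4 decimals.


The conjugate exponent q satisfies 1/p + 1/q = 1.
p = 11, so q = 11/(11 - 1) = 1.1
|y|^q = 2.9539^1.1 = 3.2918
f*(2.9539) = 3.2918 / 1.1 = 2.9926


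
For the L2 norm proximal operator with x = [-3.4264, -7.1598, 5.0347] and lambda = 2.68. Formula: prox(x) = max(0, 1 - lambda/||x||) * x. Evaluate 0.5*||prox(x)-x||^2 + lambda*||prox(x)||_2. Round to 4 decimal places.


Step 1: Compute ||x||.
||x|| = 9.3995
Step 2: Compute scaling factor.
scale = max(0, 1 - 2.68/9.3995) = 0.7149
Step 3: prox(x) = [-2.4495, -5.1184, 3.5992]
||prox(x)|| = 6.7195
Step 4: Proximal objective.
0.5*||prox-x||^2 = 3.5912
lambda*||prox|| = 18.0083
Total = 21.5995


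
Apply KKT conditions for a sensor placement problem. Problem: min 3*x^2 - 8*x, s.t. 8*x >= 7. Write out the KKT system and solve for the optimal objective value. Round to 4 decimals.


Step 1: Try lambda = 0 (constraint inactive).
Stationarity: 2*3*x - 8 = 0
x* = 8/(2*3) = 4/3 = 1.3333 (rounded; the exact value 4/3 is used below)
Check constraint: 8*1.3333 = 10.6664 >= 7 -- satisfied.
Step 2: Compute optimal value.
f(x*) = 3*(4/3)^2 - 8*(4/3) = -5.3333


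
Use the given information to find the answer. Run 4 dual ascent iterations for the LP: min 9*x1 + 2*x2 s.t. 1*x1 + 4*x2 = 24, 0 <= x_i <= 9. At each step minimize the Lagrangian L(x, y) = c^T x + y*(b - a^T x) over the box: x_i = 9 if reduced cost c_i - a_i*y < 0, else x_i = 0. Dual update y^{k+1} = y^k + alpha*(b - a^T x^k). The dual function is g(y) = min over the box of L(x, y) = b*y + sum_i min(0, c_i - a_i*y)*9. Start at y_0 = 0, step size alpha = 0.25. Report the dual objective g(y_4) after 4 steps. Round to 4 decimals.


Dual ascent for LP: min 9*x1 + 2*x2, 1*x1 + 4*x2 = 24, 0 <= x_i <= 9
Step 1: y^k = 0.0, reduced costs: (9.0, 2.0)
  x^k = (0.0, 0.0), subgradient = b - a^T x = 24.0
  y^{k+1} = 0.0 + 0.25*24.0 = 6.0
Step 2: y^k = 6.0, reduced costs: (3.0, -22.0)
  x^k = (0.0, 9.0), subgradient = b - a^T x = -12.0
  y^{k+1} = 6.0 + 0.25*-12.0 = 3.0
Step 3: y^k = 3.0, reduced costs: (6.0, -10.0)
  x^k = (0.0, 9.0), subgradient = b - a^T x = -12.0
  y^{k+1} = 3.0 + 0.25*-12.0 = 0.0
Step 4: y^k = 0.0, reduced costs: (9.0, 2.0)
  x^k = (0.0, 0.0), subgradient = b - a^T x = 24.0
  y^{k+1} = 0.0 + 0.25*24.0 = 6.0
Dual objective at y_4 = 6.0: reduced costs (3.0, -22.0), box minimizer x = (0.0, 9.0)
g(y_4) = b*y + (c1 - a1*y)*x1 + (c2 - a2*y)*x2 = 24*6.0 + 3.0*0.0 + (-22.0)*9.0 = 144.0 + 0.0 - 198.0 = -54.0


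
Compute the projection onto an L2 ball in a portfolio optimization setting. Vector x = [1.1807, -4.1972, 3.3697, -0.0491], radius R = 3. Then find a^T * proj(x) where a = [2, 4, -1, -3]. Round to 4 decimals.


Step 1: Compute ||x|| (intermediates to 6 decimals).
||x|| = sqrt(1.1807^2 + (-4.1972)^2 + 3.3697^2 + (-0.0491)^2) = 5.510701
Step 2: Project.
Since ||x|| > R, scale = R/||x|| = 3/5.510701 = 0.544395, proj(x) = scale * x
proj(x) = [0.642767, -2.284935, 1.834448, -0.02673]
Step 3: Dot product.
a^T * proj(x) = 2*0.642767 + 4*(-2.284935) - 1*1.834448 - 3*(-0.02673) = -9.6085


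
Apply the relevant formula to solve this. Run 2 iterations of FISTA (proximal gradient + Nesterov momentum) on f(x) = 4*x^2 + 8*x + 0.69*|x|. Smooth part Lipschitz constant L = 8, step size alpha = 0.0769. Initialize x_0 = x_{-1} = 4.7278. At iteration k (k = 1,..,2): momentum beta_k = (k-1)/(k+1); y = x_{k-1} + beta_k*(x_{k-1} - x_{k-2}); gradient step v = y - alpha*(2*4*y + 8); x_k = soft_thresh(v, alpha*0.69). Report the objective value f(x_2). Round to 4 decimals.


FISTA on f(x) = 4*x^2 + 8*x + 0.69*|x|
L = 8, alpha = 0.0769
Iteration 1: beta = 0.0, y = 4.7278 + 0.0*(4.7278 - 4.7278) = 4.7278
  grad(y) = 45.8224, v = y - alpha*grad = 1.2041
  prox(v) = soft_thresh(1.2041, 0.0531) = 1.151
Iteration 2: beta = 0.3333, y = 1.151 + 0.3333*(1.151 - 4.7278) = -0.0413
  grad(y) = 7.6698, v = y - alpha*grad = -0.6311
  prox(v) = soft_thresh(-0.6311, 0.0531) = -0.578
f(x_2) = 4*(-0.578)^2 + 8*(-0.578) + 0.69*|-0.578| = -2.8889


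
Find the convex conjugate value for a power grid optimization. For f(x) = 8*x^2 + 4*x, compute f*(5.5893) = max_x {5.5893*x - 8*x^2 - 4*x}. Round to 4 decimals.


f*(y) = sup_x {y*x - a*x^2 - b*x} = sup_x {(y-b)*x - a*x^2}
FOC: (y - b) - 2a*x = 0 => x* = (y - b)/(2a)
x* = (5.5893 - 4)/(2*8) = 0.0993
f*(5.5893) = (y-b)^2/(4a) = (5.5893 - 4)^2/(4*8)
= 2.5259/32 = 0.0789


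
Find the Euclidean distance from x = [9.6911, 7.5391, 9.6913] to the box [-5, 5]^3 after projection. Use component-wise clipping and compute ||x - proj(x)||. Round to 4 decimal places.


Project each component onto [-5, 5].
clip(9.6911) = 5.0, clip(7.5391) = 5.0, clip(9.6913) = 5.0
Projection = [5.0, 5.0, 5.0]
Squared diffs: [22.0064, 6.447, 22.0083]
Distance = sqrt(50.4617) = 7.1036


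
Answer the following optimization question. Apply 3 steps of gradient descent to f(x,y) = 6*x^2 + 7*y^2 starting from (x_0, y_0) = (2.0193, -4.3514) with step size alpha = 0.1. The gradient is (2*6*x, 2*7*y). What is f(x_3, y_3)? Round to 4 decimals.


Gradient descent on f(x,y) = 6*x^2 + 7*y^2.
Starting point: (2.0193, -4.3514), alpha = 0.1
Step 1: grad_x = 2*6*2.0193 = 24.2316, grad_y = 2*7*-4.3514 = -60.9196
  x_1 = 2.0193 - 0.1*24.2316 = -0.4039
  y_1 = -4.3514 - 0.1*-60.9196 = 1.7406
Step 2: grad_x = 2*6*-0.4039 = -4.8463, grad_y = 2*7*1.7406 = 24.3678
  x_2 = -0.4039 - 0.1*-4.8463 = 0.0808
  y_2 = 1.7406 - 0.1*24.3678 = -0.6962
Step 3: grad_x = 2*6*0.0808 = 0.9693, grad_y = 2*7*-0.6962 = -9.7471
  x_3 = 0.0808 - 0.1*0.9693 = -0.0162
  y_3 = -0.6962 - 0.1*-9.7471 = 0.2785
f(-0.0162, 0.2785) = 6*(-0.0162)^2 + 7*0.2785^2 = 0.5445


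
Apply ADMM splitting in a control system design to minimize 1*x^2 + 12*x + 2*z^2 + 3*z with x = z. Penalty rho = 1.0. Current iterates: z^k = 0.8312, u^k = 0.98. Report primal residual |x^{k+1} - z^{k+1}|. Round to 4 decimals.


ADMM iteration with rho = 1.0, z^k = 0.8312, u^k = 0.98
Step 1: x-update.
Minimize 1*x^2 + 12*x + (1.0/2)*(x - 0.8312 + 0.98)^2
FOC: (2*1 + 1.0)*x = -12 + 1.0*(0.8312 - 0.98)
x^{k+1} = -4.0496
Step 2: z-update.
Minimize 2*z^2 + 3*z + (1.0/2)*(-4.0496 - z + 0.98)^2
FOC: (2*2 + 1.0)*z = -3 + 1.0*(-4.0496 + 0.98)
z^{k+1} = -1.2139
Step 3: u-update.
u^{k+1} = 0.98 - 4.0496 + 1.2139 = -1.8557
Step 4: Primal residual = |-4.0496 + 1.2139| = 2.8357


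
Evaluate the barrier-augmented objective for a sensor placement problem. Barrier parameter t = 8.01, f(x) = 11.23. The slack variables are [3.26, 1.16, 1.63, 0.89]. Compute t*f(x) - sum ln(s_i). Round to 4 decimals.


Step 1: Compute log-barrier.
ln values: [1.1817, 0.1484, 0.4886, -0.1165]
phi = -(1.1817 + 0.1484 + 0.4886 - 0.1165) = -1.7022
Step 2: Compute augmented objective.
t*f(x) = 8.01*11.23 = 89.9523
Total = 89.9523 - 1.7022 = 88.2501


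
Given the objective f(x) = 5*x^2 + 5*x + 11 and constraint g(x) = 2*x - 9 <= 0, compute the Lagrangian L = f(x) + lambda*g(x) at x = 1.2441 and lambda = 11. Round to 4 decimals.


Step 1: Evaluate f(x).
f(1.2441) = 5*1.2441^2 + 5*1.2441 + 11 = 24.9594
Step 2: Evaluate g(x).
g(1.2441) = 2*1.2441 - 9 = -6.5118
Step 3: Compute Lagrangian.
L = 24.9594 + 11*-6.5118 = -46.6704


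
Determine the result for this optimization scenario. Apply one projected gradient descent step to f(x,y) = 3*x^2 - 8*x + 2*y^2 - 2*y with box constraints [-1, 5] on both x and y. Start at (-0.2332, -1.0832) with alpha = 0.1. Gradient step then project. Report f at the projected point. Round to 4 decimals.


Step 1: Compute gradient at (-0.2332, -1.0832).
grad_x = 2*3*-0.2332 - 8 = -9.3992
grad_y = 2*2*-1.0832 - 2 = -6.3328
Step 2: Gradient step.
x_raw = -0.2332 - 0.1*-9.3992 = 0.7067
y_raw = -1.0832 - 0.1*-6.3328 = -0.4499
Step 3: Project onto [-1, 5].
x_proj = clip(0.7067) = 0.7067
y_proj = clip(-0.4499) = -0.4499
Step 4: Evaluate f.
f(0.7067, -0.4499) = -2.8507


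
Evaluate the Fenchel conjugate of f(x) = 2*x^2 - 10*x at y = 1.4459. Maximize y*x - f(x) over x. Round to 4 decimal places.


f*(y) = sup_x {y*x - a*x^2 - b*x} = sup_x {(y-b)*x - a*x^2}
FOC: (y - b) - 2a*x = 0 => x* = (y - b)/(2a)
x* = (1.4459 + 10)/(2*2) = 2.8615
f*(1.4459) = (y-b)^2/(4a) = (1.4459 + 10)^2/(4*2)
= 131.0086/8 = 16.3761


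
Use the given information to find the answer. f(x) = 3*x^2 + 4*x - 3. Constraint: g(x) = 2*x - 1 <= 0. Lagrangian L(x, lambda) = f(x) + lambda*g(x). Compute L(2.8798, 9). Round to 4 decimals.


Step 1: Evaluate f(x).
f(2.8798) = 3*2.8798^2 + 4*2.8798 - 3 = 33.3989
Step 2: Evaluate g(x).
g(2.8798) = 2*2.8798 - 1 = 4.7596
Step 3: Compute Lagrangian.
L = 33.3989 + 9*4.7596 = 76.2353


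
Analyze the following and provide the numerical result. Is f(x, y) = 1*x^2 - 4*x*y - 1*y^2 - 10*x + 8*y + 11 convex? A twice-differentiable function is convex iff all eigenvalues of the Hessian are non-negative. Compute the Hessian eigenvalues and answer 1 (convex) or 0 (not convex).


The Hessian of f(x,y) = 1*x^2 - 4*x*y - 1*y^2 - 10*x + 8*y + 11 is:
H = [[2, -4], [-4, -2]]
Trace = 2 - 2 = 0
Determinant = 2*-2 - (-4)^2 = -20
Discriminant = (0)^2 - 4*-20 = 80.0
Eigenvalues: lambda_1 = -4.4721, lambda_2 = 4.4721
The function is not convex.

0


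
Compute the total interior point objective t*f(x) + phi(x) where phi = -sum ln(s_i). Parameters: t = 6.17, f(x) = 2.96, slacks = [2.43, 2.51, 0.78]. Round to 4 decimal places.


Step 1: Compute log-barrier.
ln values: [0.8879, 0.9203, -0.2485]
phi = -(0.8879 + 0.9203 - 0.2485) = -1.5597
Step 2: Compute augmented objective.
t*f(x) = 6.17*2.96 = 18.2632
Total = 18.2632 - 1.5597 = 16.7035


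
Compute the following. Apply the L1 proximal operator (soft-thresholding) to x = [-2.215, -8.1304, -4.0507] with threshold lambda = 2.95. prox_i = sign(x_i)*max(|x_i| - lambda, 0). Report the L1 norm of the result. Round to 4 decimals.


Soft-thresholding with lambda = 2.95:
prox(-2.215) = sign(-2.215)*max(|-2.215| - 2.95, 0) = 0.0
prox(-8.1304) = sign(-8.1304)*max(|-8.1304| - 2.95, 0) = -5.1804
prox(-4.0507) = sign(-4.0507)*max(|-4.0507| - 2.95, 0) = -1.1007
prox(x) = [0.0, -5.1804, -1.1007]
||prox(x)||_1 = 0.0 + 5.1804 + 1.1007 = 6.2811


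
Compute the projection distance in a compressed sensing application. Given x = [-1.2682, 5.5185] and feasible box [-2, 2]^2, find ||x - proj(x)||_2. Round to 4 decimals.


Project each component onto [-2, 2].
clip(-1.2682) = -1.2682, clip(5.5185) = 2.0
Projection = [-1.2682, 2.0]
Squared diffs: [0.0, 12.3798]
Distance = sqrt(12.3798) = 3.5185


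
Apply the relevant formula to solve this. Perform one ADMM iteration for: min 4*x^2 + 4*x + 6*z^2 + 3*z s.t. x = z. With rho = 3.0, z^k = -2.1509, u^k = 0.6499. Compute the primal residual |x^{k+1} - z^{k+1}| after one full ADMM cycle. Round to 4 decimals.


ADMM iteration with rho = 3.0, z^k = -2.1509, u^k = 0.6499
Step 1: x-update.
Minimize 4*x^2 + 4*x + (3.0/2)*(x + 2.1509 + 0.6499)^2
FOC: (2*4 + 3.0)*x = -4 + 3.0*(-2.1509 - 0.6499)
x^{k+1} = -1.1275
Step 2: z-update.
Minimize 6*z^2 + 3*z + (3.0/2)*(-1.1275 - z + 0.6499)^2
FOC: (2*6 + 3.0)*z = -3 + 3.0*(-1.1275 + 0.6499)
z^{k+1} = -0.2955
Step 3: u-update.
u^{k+1} = 0.6499 - 1.1275 + 0.2955 = -0.1821
Step 4: Primal residual = |-1.1275 + 0.2955| = 0.832


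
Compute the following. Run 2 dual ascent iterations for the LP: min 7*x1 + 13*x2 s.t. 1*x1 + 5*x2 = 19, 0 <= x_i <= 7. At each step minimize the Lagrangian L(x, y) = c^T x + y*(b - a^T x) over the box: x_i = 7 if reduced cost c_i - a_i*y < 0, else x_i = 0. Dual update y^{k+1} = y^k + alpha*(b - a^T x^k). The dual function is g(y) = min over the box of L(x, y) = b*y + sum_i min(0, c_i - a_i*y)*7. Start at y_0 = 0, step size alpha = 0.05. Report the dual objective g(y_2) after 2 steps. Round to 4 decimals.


Dual ascent for LP: min 7*x1 + 13*x2, 1*x1 + 5*x2 = 19, 0 <= x_i <= 7
Step 1: y^k = 0.0, reduced costs: (7.0, 13.0)
  x^k = (0.0, 0.0), subgradient = b - a^T x = 19.0
  y^{k+1} = 0.0 + 0.05*19.0 = 0.95
Step 2: y^k = 0.95, reduced costs: (6.05, 8.25)
  x^k = (0.0, 0.0), subgradient = b - a^T x = 19.0
  y^{k+1} = 0.95 + 0.05*19.0 = 1.9
Dual objective at y_2 = 1.9: reduced costs (5.1, 3.5), box minimizer x = (0.0, 0.0)
g(y_2) = b*y + (c1 - a1*y)*x1 + (c2 - a2*y)*x2 = 19*1.9 + 5.1*0.0 + 3.5*0.0 = 36.1 + 0.0 + 0.0 = 36.1


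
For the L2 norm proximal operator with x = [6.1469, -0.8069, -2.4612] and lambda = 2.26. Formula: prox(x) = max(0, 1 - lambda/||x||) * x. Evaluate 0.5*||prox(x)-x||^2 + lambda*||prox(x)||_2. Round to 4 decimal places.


Step 1: Compute ||x||.
||x|| = 6.6703
Step 2: Compute scaling factor.
scale = max(0, 1 - 2.26/6.6703) = 0.6612
Step 3: prox(x) = [4.0642, -0.5335, -1.6273]
||prox(x)|| = 4.4103
Step 4: Proximal objective.
0.5*||prox-x||^2 = 2.5538
lambda*||prox|| = 9.9673
Total = 12.5211


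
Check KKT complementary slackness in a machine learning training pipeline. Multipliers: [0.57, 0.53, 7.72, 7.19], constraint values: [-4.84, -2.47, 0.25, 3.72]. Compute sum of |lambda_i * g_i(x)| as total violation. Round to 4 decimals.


KKT complementary slackness check:
lambda_1 * g_1 = 0.57 * -4.84 = -2.7588
lambda_2 * g_2 = 0.53 * -2.47 = -1.3091
lambda_3 * g_3 = 7.72 * 0.25 = 1.93
lambda_4 * g_4 = 7.19 * 3.72 = 26.7468
Total violation = 2.7588 + 1.3091 + 1.93 + 26.7468 = 32.7447


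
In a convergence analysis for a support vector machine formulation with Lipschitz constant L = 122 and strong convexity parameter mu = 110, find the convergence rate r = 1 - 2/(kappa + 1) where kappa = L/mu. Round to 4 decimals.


Step 1: Compute the condition number.
kappa = L/mu = 122/110 = 1.1091
Step 2: Compute the convergence rate.
r = 1 - 2/(kappa + 1) = 1 - 2*mu/(L + mu) = (L - mu)/(L + mu) = 12/232 = 0.0517


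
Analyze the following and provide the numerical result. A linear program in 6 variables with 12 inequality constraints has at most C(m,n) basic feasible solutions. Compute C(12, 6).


Each vertex corresponds to some choice of n active constraints out of m, so the number of vertices is at most C(m, n) = m! / (n!(m-n)!).
m = 12, n = 6
Numerator: 12 * 11 * 10 * 9 * 8 * 7
Denominator: 6! = 720
C(12, 6) = 924


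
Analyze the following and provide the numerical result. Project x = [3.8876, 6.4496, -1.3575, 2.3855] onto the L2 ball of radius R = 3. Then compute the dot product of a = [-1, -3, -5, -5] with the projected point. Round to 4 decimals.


Step 1: Compute ||x|| (intermediates to 6 decimals).
||x|| = sqrt(3.8876^2 + 6.4496^2 + (-1.3575)^2 + 2.3855^2) = 8.015247
Step 2: Project.
Since ||x|| > R, scale = R/||x|| = 3/8.015247 = 0.374287, proj(x) = scale * x
proj(x) = [1.455078, 2.414001, -0.508095, 0.892862]
Step 3: Dot product.
a^T * proj(x) = -1*1.455078 - 3*2.414001 - 5*(-0.508095) - 5*0.892862 = -10.6209


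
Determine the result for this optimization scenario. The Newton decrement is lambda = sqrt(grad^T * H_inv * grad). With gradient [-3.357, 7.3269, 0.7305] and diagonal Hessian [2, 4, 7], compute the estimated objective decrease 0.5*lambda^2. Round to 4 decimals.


Step 1: H is diagonal, so H^(-1) * g = [-1.6785, 1.8317, 0.1044].
Step 2: g^T H^(-1) g = sum_i g_i^2 / H_ii
  = (-3.357)^2/2 + (7.3269)^2/4 + (0.7305)^2/7
  = 5.6347 + 13.4209 + 0.0762 = 19.1318
Step 3: Objective decrease = 0.5 * g^T H^(-1) g = 9.5659


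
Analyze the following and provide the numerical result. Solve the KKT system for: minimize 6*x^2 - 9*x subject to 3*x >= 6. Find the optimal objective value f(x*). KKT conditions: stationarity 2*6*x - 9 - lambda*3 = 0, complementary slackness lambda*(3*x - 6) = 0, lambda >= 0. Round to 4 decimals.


Step 1: Try lambda = 0 (constraint inactive).
x_unc = 9/(2*6) = 0.75
Check: 3*0.75 = 2.25 < 6 -- violated!
Step 2: Constraint must be active: 3*x = 6
x* = 6/3 = 2.0
lambda = (2*6*2.0 - 9)/3 = 5.0
Step 3: Compute optimal value.
f(x*) = 6*2.0^2 - 9*2.0 = 6.0


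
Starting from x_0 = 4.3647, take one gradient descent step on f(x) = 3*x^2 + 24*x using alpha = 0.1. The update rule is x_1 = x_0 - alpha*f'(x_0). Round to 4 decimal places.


We compute the gradient at x_0 and apply the update.
f'(x) = 6*x + 24
f'(4.3647) = 6*4.3647 + 24 = 50.1882
x_1 = 4.3647 - 0.1*50.1882 = -0.6541


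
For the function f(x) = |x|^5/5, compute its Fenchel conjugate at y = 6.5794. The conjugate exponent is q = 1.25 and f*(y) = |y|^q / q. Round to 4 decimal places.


The conjugate exponent q satisfies 1/p + 1/q = 1.
p = 5, so q = 5/(5 - 1) = 1.25
|y|^q = 6.5794^1.25 = 10.5374
f*(6.5794) = 10.5374 / 1.25 = 8.4299


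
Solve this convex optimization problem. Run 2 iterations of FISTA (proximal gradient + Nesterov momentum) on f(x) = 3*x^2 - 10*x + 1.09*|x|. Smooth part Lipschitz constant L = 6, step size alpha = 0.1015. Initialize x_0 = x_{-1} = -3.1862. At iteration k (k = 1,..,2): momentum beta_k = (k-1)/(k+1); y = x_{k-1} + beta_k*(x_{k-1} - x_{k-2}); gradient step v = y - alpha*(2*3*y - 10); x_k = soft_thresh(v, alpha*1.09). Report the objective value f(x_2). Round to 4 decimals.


FISTA on f(x) = 3*x^2 - 10*x + 1.09*|x|
L = 6, alpha = 0.1015
Iteration 1: beta = 0.0, y = -3.1862 + 0.0*(-3.1862 + 3.1862) = -3.1862
  grad(y) = -29.1172, v = y - alpha*grad = -0.2308
  prox(v) = soft_thresh(-0.2308, 0.1106) = -0.1202
Iteration 2: beta = 0.3333, y = -0.1202 + 0.3333*(-0.1202 + 3.1862) = 0.9018
  grad(y) = -4.589, v = y - alpha*grad = 1.3676
  prox(v) = soft_thresh(1.3676, 0.1106) = 1.257
f(x_2) = 3*1.257^2 - 10*1.257 + 1.09*|1.257| = -6.4597


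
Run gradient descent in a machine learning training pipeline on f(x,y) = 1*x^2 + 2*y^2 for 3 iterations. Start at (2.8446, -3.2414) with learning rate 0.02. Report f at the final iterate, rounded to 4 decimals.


Gradient descent on f(x,y) = 1*x^2 + 2*y^2.
Starting point: (2.8446, -3.2414), alpha = 0.02
Step 1: grad_x = 2*1*2.8446 = 5.6892, grad_y = 2*2*-3.2414 = -12.9656
  x_1 = 2.8446 - 0.02*5.6892 = 2.7308
  y_1 = -3.2414 - 0.02*-12.9656 = -2.9821
Step 2: grad_x = 2*1*2.7308 = 5.4616, grad_y = 2*2*-2.9821 = -11.9284
  x_2 = 2.7308 - 0.02*5.4616 = 2.6216
  y_2 = -2.9821 - 0.02*-11.9284 = -2.7435
Step 3: grad_x = 2*1*2.6216 = 5.2432, grad_y = 2*2*-2.7435 = -10.9741
  x_3 = 2.6216 - 0.02*5.2432 = 2.5167
  y_3 = -2.7435 - 0.02*-10.9741 = -2.524
f(2.5167, -2.524) = 1*2.5167^2 + 2*(-2.524)^2 = 19.0754


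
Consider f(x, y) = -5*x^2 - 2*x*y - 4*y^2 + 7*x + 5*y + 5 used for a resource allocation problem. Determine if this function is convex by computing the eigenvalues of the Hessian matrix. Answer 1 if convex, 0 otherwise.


The Hessian of f(x,y) = -5*x^2 - 2*x*y - 4*y^2 + 7*x + 5*y + 5 is:
H = [[-10, -2], [-2, -8]]
Trace = -10 - 8 = -18
Determinant = -10*-8 - (-2)^2 = 76
Discriminant = (-18)^2 - 4*76 = 20.0
Eigenvalues: lambda_1 = -11.2361, lambda_2 = -6.7639
The function is not convex.

0


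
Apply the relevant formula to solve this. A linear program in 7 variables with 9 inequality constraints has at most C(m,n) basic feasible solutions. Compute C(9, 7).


Each vertex corresponds to some choice of n active constraints out of m, so the number of vertices is at most C(m, n) = m! / (n!(m-n)!).
m = 9, n = 7
Numerator: 9 * 8 * 7 * 6 * 5 * 4 * 3
Denominator: 7! = 5040
C(9, 7) = 36


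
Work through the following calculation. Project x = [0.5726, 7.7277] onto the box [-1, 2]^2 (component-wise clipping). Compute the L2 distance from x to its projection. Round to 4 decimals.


Project each component onto [-1, 2].
clip(0.5726) = 0.5726, clip(7.7277) = 2.0
Projection = [0.5726, 2.0]
Squared diffs: [0.0, 32.8065]
Distance = sqrt(32.8065) = 5.7277


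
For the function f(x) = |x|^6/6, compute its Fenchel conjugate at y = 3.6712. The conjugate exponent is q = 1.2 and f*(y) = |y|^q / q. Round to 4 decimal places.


The conjugate exponent q satisfies 1/p + 1/q = 1.
p = 6, so q = 6/(6 - 1) = 1.2
|y|^q = 3.6712^1.2 = 4.7618
f*(3.6712) = 4.7618 / 1.2 = 3.9682


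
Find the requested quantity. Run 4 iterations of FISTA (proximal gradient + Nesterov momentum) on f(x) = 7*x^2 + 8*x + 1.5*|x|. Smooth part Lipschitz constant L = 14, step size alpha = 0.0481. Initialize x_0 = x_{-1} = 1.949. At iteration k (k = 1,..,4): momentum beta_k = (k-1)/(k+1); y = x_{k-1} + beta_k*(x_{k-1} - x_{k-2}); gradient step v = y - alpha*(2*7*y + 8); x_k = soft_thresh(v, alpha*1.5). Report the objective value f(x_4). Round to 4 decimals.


FISTA on f(x) = 7*x^2 + 8*x + 1.5*|x|
L = 14, alpha = 0.0481
Iteration 1: beta = 0.0, y = 1.949 + 0.0*(1.949 - 1.949) = 1.949
  grad(y) = 35.286, v = y - alpha*grad = 0.2517
  prox(v) = soft_thresh(0.2517, 0.0722) = 0.1796
Iteration 2: beta = 0.3333, y = 0.1796 + 0.3333*(0.1796 - 1.949) = -0.4102
  grad(y) = 2.2571, v = y - alpha*grad = -0.5188
  prox(v) = soft_thresh(-0.5188, 0.0722) = -0.4466
Iteration 3: beta = 0.5, y = -0.4466 + 0.5*(-0.4466 - 0.1796) = -0.7597
  grad(y) = -2.6363, v = y - alpha*grad = -0.6329
  prox(v) = soft_thresh(-0.6329, 0.0722) = -0.5608
Iteration 4: beta = 0.6, y = -0.5608 + 0.6*(-0.5608 + 0.4466) = -0.6293
  grad(y) = -0.8098, v = y - alpha*grad = -0.5903
  prox(v) = soft_thresh(-0.5903, 0.0722) = -0.5182
f(x_4) = 7*(-0.5182)^2 + 8*(-0.5182) + 1.5*|-0.5182| = -1.4886


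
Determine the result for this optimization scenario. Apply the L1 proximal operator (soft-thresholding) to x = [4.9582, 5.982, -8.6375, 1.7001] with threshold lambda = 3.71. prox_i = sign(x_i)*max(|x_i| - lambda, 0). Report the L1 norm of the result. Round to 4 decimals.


Soft-thresholding with lambda = 3.71:
prox(4.9582) = sign(4.9582)*max(|4.9582| - 3.71, 0) = 1.2482
prox(5.982) = sign(5.982)*max(|5.982| - 3.71, 0) = 2.272
prox(-8.6375) = sign(-8.6375)*max(|-8.6375| - 3.71, 0) = -4.9275
prox(1.7001) = sign(1.7001)*max(|1.7001| - 3.71, 0) = 0.0
prox(x) = [1.2482, 2.272, -4.9275, 0.0]
||prox(x)||_1 = 1.2482 + 2.272 + 4.9275 + 0.0 = 8.4477


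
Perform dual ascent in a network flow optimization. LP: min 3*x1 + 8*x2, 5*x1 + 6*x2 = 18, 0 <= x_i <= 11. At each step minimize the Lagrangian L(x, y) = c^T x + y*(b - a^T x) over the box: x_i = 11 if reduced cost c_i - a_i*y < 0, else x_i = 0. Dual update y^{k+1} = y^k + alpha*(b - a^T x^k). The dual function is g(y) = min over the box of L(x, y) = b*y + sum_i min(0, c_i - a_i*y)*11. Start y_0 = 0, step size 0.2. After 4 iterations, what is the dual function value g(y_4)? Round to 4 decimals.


Dual ascent for LP: min 3*x1 + 8*x2, 5*x1 + 6*x2 = 18, 0 <= x_i <= 11
Step 1: y^k = 0.0, reduced costs: (3.0, 8.0)
  x^k = (0.0, 0.0), subgradient = b - a^T x = 18.0
  y^{k+1} = 0.0 + 0.2*18.0 = 3.6
Step 2: y^k = 3.6, reduced costs: (-15.0, -13.6)
  x^k = (11.0, 11.0), subgradient = b - a^T x = -103.0
  y^{k+1} = 3.6 + 0.2*-103.0 = -17.0
Step 3: y^k = -17.0, reduced costs: (88.0, 110.0)
  x^k = (0.0, 0.0), subgradient = b - a^T x = 18.0
  y^{k+1} = -17.0 + 0.2*18.0 = -13.4
Step 4: y^k = -13.4, reduced costs: (70.0, 88.4)
  x^k = (0.0, 0.0), subgradient = b - a^T x = 18.0
  y^{k+1} = -13.4 + 0.2*18.0 = -9.8
Dual objective at y_4 = -9.8: reduced costs (52.0, 66.8), box minimizer x = (0.0, 0.0)
g(y_4) = b*y + (c1 - a1*y)*x1 + (c2 - a2*y)*x2 = 18*(-9.8) + 52.0*0.0 + 66.8*0.0 = -176.4 + 0.0 + 0.0 = -176.4


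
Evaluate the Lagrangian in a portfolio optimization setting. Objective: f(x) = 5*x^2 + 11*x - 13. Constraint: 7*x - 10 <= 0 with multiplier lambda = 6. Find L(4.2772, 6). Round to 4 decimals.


Step 1: Evaluate f(x).
f(4.2772) = 5*4.2772^2 + 11*4.2772 - 13 = 125.5214
Step 2: Evaluate g(x).
g(4.2772) = 7*4.2772 - 10 = 19.9404
Step 3: Compute Lagrangian.
L = 125.5214 + 6*19.9404 = 245.1638


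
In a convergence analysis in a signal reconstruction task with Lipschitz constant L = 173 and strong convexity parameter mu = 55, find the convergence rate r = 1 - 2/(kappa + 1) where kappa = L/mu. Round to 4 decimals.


Step 1: Compute the condition number.
kappa = L/mu = 173/55 = 3.1455
Step 2: Compute the convergence rate.
r = 1 - 2/(kappa + 1) = 1 - 2*mu/(L + mu) = (L - mu)/(L + mu) = 118/228 = 0.5175


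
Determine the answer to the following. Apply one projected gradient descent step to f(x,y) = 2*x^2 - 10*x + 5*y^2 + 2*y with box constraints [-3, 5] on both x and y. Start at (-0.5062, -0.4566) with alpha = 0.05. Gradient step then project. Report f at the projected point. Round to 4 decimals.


Step 1: Compute gradient at (-0.5062, -0.4566).
grad_x = 2*2*-0.5062 - 10 = -12.0248
grad_y = 2*5*-0.4566 + 2 = -2.566
Step 2: Gradient step.
x_raw = -0.5062 - 0.05*-12.0248 = 0.095
y_raw = -0.4566 - 0.05*-2.566 = -0.3283
Step 3: Project onto [-3, 5].
x_proj = clip(0.095) = 0.095
y_proj = clip(-0.3283) = -0.3283
Step 4: Evaluate f.
f(0.095, -0.3283) = -1.05


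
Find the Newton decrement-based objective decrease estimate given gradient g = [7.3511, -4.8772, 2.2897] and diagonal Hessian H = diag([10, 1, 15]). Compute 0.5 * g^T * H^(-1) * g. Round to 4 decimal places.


Step 1: H is diagonal, so H^(-1) * g = [0.7351, -4.8772, 0.1526].
Step 2: g^T H^(-1) g = sum_i g_i^2 / H_ii
  = (7.3511)^2/10 + (-4.8772)^2/1 + (2.2897)^2/15
  = 5.4039 + 23.7871 + 0.3495 = 29.5405
Step 3: Objective decrease = 0.5 * g^T H^(-1) g = 14.7702


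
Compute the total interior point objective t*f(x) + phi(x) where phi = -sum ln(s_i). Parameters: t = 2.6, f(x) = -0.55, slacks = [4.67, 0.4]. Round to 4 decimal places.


Step 1: Compute log-barrier.
ln values: [1.5412, -0.9163]
phi = -(1.5412 - 0.9163) = -0.6249
Step 2: Compute augmented objective.
t*f(x) = 2.6*-0.55 = -1.43
Total = -1.43 - 0.6249 = -2.0549


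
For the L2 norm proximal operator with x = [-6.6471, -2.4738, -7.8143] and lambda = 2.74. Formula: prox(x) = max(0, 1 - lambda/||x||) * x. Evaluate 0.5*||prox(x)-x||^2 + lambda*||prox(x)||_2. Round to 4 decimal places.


Step 1: Compute ||x||.
||x|| = 10.5531
Step 2: Compute scaling factor.
scale = max(0, 1 - 2.74/10.5531) = 0.7404
Step 3: prox(x) = [-4.9212, -1.8315, -5.7854]
||prox(x)|| = 7.8131
Step 4: Proximal objective.
0.5*||prox-x||^2 = 3.7538
lambda*||prox|| = 21.4079
Total = 25.1616


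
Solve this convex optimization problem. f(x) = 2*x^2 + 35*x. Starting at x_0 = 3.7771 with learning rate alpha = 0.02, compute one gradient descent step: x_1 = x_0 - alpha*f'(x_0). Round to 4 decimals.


We compute the gradient at x_0 and apply the update.
f'(x) = 4*x + 35
f'(3.7771) = 4*3.7771 + 35 = 50.1084
x_1 = 3.7771 - 0.02*50.1084 = 2.7749


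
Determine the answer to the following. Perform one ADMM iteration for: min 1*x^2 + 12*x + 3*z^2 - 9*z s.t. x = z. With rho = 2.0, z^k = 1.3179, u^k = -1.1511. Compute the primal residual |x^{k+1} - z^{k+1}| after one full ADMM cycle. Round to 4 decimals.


ADMM iteration with rho = 2.0, z^k = 1.3179, u^k = -1.1511
Step 1: x-update.
Minimize 1*x^2 + 12*x + (2.0/2)*(x - 1.3179 - 1.1511)^2
FOC: (2*1 + 2.0)*x = -12 + 2.0*(1.3179 + 1.1511)
x^{k+1} = -1.7655
Step 2: z-update.
Minimize 3*z^2 - 9*z + (2.0/2)*(-1.7655 - z - 1.1511)^2
FOC: (2*3 + 2.0)*z = 9 + 2.0*(-1.7655 - 1.1511)
z^{k+1} = 0.3959
Step 3: u-update.
u^{k+1} = -1.1511 - 1.7655 - 0.3959 = -3.3125
Step 4: Primal residual = |-1.7655 - 0.3959| = 2.1614


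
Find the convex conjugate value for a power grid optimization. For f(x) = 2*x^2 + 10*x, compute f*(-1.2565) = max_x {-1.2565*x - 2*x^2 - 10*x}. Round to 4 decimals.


f*(y) = sup_x {y*x - a*x^2 - b*x} = sup_x {(y-b)*x - a*x^2}
FOC: (y - b) - 2a*x = 0 => x* = (y - b)/(2a)
x* = (-1.2565 - 10)/(2*2) = -2.8141
f*(-1.2565) = (y-b)^2/(4a) = (-1.2565 - 10)^2/(4*2)
= 126.7088/8 = 15.8386


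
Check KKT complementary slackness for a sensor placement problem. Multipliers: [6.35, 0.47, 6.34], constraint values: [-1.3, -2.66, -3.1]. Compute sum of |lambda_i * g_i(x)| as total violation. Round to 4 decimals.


KKT complementary slackness check:
lambda_1 * g_1 = 6.35 * -1.3 = -8.255
lambda_2 * g_2 = 0.47 * -2.66 = -1.2502
lambda_3 * g_3 = 6.34 * -3.1 = -19.654
Total violation = 8.255 + 1.2502 + 19.654 = 29.1592


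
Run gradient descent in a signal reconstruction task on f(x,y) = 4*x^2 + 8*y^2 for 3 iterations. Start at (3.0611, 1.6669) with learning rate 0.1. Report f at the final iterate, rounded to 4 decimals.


Gradient descent on f(x,y) = 4*x^2 + 8*y^2.
Starting point: (3.0611, 1.6669), alpha = 0.1
Step 1: grad_x = 2*4*3.0611 = 24.4888, grad_y = 2*8*1.6669 = 26.6704
  x_1 = 3.0611 - 0.1*24.4888 = 0.6122
  y_1 = 1.6669 - 0.1*26.6704 = -1.0001
Step 2: grad_x = 2*4*0.6122 = 4.8978, grad_y = 2*8*-1.0001 = -16.0022
  x_2 = 0.6122 - 0.1*4.8978 = 0.1224
  y_2 = -1.0001 - 0.1*-16.0022 = 0.6001
Step 3: grad_x = 2*4*0.1224 = 0.9796, grad_y = 2*8*0.6001 = 9.6013
  x_3 = 0.1224 - 0.1*0.9796 = 0.0245
  y_3 = 0.6001 - 0.1*9.6013 = -0.3601
f(0.0245, -0.3601) = 4*0.0245^2 + 8*(-0.3601)^2 = 1.0395


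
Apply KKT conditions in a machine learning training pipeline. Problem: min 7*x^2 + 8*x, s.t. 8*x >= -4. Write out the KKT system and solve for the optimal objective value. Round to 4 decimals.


Step 1: Try lambda = 0 (constraint inactive).
x_unc = -8/(2*7) = -0.5714
Check: 8*-0.5714 = -4.5712 < -4 -- violated!
Step 2: Constraint must be active: 8*x = -4
x* = -4/8 = -0.5
lambda = (2*7*(-0.5) + 8)/8 = 0.125
Step 3: Compute optimal value.
f(x*) = 7*(-0.5)^2 + 8*(-0.5) = -2.25


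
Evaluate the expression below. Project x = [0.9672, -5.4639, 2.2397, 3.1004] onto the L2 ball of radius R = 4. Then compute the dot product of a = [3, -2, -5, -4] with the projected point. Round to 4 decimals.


Step 1: Compute ||x|| (intermediates to 6 decimals).
||x|| = sqrt(0.9672^2 + (-5.4639)^2 + 2.2397^2 + 3.1004^2) = 6.739319
Step 2: Project.
Since ||x|| > R, scale = R/||x|| = 4/6.739319 = 0.593532, proj(x) = scale * x
proj(x) = [0.574064, -3.242999, 1.329334, 1.840187]
Step 3: Dot product.
a^T * proj(x) = 3*0.574064 - 2*(-3.242999) - 5*1.329334 - 4*1.840187 = -5.7992
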